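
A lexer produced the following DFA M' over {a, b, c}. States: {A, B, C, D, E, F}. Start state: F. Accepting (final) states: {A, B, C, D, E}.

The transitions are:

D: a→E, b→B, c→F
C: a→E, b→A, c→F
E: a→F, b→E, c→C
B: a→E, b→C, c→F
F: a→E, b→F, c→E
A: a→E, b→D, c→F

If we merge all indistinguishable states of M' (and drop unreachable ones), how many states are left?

3

P0 = {A,B,C,D,E} | {F}.
Split {A,B,C,D,E} by δ(·,a) → {A,B,C,D} and {E}.
Stable partition: {A,B,C,D} | {F} | {E} — 3 equivalence classes.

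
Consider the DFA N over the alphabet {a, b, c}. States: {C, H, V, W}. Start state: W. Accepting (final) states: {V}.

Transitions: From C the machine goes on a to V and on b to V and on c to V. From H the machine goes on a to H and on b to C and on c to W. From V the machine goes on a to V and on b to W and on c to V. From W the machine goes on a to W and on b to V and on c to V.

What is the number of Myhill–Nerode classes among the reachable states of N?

First remove the unreachable states {C,H}; 2 states remain.
Initial partition by acceptance: {V} | {W}.
The partition is now stable with 2 blocks: {V} | {W}.

2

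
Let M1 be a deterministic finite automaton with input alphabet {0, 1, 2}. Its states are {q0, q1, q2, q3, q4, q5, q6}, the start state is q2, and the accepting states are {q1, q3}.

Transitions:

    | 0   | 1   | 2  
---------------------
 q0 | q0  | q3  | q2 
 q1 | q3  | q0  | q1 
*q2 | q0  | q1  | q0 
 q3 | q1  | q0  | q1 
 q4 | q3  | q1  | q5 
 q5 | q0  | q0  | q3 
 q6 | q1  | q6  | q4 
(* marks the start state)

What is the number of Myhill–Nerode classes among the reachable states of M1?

States {q4,q5,q6} cannot be reached from the start state, so discard them.
Start with accepting vs non-accepting: {q1,q3} | {q0,q2}.
Stable partition: {q1,q3} | {q0,q2} — 2 equivalence classes.

2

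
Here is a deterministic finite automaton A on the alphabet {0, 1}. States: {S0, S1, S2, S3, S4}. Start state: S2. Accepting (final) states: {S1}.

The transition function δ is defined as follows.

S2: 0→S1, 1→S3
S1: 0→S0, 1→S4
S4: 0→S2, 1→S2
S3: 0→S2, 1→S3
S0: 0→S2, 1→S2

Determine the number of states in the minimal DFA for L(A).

P0 = {S1} | {S0,S2,S3,S4}.
Split {S0,S2,S3,S4} by δ(·,0) → {S0,S3,S4} and {S2}.
On input 1, block {S0,S3,S4} splits into {S0,S4} and {S3}.
No further refinement is possible. Final partition (4 blocks): {S1} | {S0,S4} | {S2} | {S3}.

4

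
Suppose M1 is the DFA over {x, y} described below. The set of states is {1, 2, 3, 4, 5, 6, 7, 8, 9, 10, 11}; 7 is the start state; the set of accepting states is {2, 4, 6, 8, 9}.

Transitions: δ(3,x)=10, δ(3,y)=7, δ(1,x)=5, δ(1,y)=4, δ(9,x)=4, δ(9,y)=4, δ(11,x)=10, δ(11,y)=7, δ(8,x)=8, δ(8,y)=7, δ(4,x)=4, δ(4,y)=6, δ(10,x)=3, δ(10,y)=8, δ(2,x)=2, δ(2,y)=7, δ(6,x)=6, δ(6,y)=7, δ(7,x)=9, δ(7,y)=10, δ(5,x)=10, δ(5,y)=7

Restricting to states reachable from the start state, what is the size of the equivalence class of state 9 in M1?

1

States {1,2,5,11} cannot be reached from the start state, so discard them.
Initial partition by acceptance: {4,6,8,9} | {3,7,10}.
On input y, block {4,6,8,9} splits into {4,9} and {6,8}.
Split {4,9} by δ(·,y) → {4} and {9}.
Refine {3,7,10} on symbol x: members go to different blocks, giving {3,10} and {7}.
On input y, block {3,10} splits into {3} and {10}.
Stable partition: {4} | {3} | {6,8} | {9} | {7} | {10} — 6 equivalence classes.
State 9 belongs to the block {9}, which has 1 states.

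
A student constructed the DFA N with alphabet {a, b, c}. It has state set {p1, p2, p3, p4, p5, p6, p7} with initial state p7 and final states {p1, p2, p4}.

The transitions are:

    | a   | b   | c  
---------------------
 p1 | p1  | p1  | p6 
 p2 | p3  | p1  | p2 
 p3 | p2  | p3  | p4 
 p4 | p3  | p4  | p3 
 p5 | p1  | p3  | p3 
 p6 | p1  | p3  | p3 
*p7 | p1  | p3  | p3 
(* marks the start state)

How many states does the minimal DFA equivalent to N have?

5

Reachable states from the start: {p1,p2,p3,p4,p6,p7}. Unreachable: {p5} — drop them.
Start with accepting vs non-accepting: {p1,p2,p4} | {p3,p6,p7}.
On input a, block {p1,p2,p4} splits into {p2,p4} and {p1}.
On input b, block {p2,p4} splits into {p2} and {p4}.
Split {p3,p6,p7} by δ(·,a) → {p6,p7} and {p3}.
No further refinement is possible. Final partition (5 blocks): {p2} | {p6,p7} | {p1} | {p4} | {p3}.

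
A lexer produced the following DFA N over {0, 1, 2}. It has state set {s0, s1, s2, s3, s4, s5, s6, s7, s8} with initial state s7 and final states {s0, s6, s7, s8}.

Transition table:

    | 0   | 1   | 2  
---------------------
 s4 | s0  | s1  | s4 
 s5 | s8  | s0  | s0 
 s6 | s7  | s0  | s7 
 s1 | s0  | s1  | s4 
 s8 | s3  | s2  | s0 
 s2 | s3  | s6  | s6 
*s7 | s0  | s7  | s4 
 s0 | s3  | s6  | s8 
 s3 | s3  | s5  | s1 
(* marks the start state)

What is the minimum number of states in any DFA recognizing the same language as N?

8

Every state is reachable, so we keep all 9.
Initial partition by acceptance: {s0,s6,s7,s8} | {s1,s2,s3,s4,s5}.
Refine {s0,s6,s7,s8} on symbol 0: members go to different blocks, giving {s0,s8} and {s6,s7}.
Split {s0,s8} by δ(·,1) → {s0} and {s8}.
Split {s1,s2,s3,s4,s5} by δ(·,0) → {s1,s4} and {s2,s3} and {s5}.
On input 0, block {s6,s7} splits into {s6} and {s7}.
Refine {s2,s3} on symbol 1: members go to different blocks, giving {s2} and {s3}.
No further refinement is possible. Final partition (8 blocks): {s0} | {s1,s4} | {s6} | {s8} | {s2} | {s5} | {s7} | {s3}.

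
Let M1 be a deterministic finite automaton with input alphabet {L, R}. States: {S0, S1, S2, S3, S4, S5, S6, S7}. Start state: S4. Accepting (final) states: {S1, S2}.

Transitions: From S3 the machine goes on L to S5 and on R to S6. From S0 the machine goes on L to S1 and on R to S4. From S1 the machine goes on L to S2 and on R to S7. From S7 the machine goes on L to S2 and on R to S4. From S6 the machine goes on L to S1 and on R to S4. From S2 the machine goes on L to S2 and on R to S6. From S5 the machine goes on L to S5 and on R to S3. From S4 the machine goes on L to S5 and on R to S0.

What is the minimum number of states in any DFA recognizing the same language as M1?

All states are reachable from the start state.
Initial partition by acceptance: {S1,S2} | {S0,S3,S4,S5,S6,S7}.
On input L, block {S0,S3,S4,S5,S6,S7} splits into {S0,S6,S7} and {S3,S4,S5}.
Refine {S3,S4,S5} on symbol R: members go to different blocks, giving {S3,S4} and {S5}.
No further refinement is possible. Final partition (4 blocks): {S1,S2} | {S0,S6,S7} | {S3,S4} | {S5}.

4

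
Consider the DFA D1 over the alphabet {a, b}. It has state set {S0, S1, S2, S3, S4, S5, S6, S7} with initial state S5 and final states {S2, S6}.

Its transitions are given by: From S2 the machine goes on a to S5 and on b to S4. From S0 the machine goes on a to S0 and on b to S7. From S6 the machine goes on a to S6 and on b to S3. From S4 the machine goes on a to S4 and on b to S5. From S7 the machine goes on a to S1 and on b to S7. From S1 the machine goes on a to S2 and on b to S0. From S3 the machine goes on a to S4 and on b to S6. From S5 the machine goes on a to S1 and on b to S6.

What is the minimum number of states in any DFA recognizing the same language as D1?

8

P0 = {S2,S6} | {S0,S1,S3,S4,S5,S7}.
Refine {S2,S6} on symbol a: members go to different blocks, giving {S2} and {S6}.
Split {S0,S1,S3,S4,S5,S7} by δ(·,a) → {S0,S3,S4,S5,S7} and {S1}.
On input a, block {S0,S3,S4,S5,S7} splits into {S0,S3,S4} and {S5,S7}.
Refine {S0,S3,S4} on symbol b: members go to different blocks, giving {S0,S4} and {S3}.
On input b, block {S5,S7} splits into {S5} and {S7}.
Split {S0,S4} by δ(·,b) → {S0} and {S4}.
No further refinement is possible. Final partition (8 blocks): {S2} | {S0} | {S6} | {S1} | {S5} | {S3} | {S7} | {S4}.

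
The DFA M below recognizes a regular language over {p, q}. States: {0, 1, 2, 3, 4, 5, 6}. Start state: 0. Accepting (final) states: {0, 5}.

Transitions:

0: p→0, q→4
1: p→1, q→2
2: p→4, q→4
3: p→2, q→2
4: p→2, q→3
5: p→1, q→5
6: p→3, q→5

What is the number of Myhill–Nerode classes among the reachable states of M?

2

Reachable states from the start: {0,2,3,4}. Unreachable: {1,5,6} — drop them.
P0 = {0} | {2,3,4}.
No further refinement is possible. Final partition (2 blocks): {0} | {2,3,4}.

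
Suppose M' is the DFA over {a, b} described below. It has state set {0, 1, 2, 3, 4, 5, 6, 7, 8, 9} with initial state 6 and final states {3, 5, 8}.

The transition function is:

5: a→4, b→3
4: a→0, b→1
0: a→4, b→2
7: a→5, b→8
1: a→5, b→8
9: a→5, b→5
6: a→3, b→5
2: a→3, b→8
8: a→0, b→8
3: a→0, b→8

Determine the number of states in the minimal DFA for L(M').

States {7,9} cannot be reached from the start state, so discard them.
P0 = {3,5,8} | {0,1,2,4,6}.
Split {0,1,2,4,6} by δ(·,a) → {1,2,6} and {0,4}.
Stable partition: {3,5,8} | {1,2,6} | {0,4} — 3 equivalence classes.

3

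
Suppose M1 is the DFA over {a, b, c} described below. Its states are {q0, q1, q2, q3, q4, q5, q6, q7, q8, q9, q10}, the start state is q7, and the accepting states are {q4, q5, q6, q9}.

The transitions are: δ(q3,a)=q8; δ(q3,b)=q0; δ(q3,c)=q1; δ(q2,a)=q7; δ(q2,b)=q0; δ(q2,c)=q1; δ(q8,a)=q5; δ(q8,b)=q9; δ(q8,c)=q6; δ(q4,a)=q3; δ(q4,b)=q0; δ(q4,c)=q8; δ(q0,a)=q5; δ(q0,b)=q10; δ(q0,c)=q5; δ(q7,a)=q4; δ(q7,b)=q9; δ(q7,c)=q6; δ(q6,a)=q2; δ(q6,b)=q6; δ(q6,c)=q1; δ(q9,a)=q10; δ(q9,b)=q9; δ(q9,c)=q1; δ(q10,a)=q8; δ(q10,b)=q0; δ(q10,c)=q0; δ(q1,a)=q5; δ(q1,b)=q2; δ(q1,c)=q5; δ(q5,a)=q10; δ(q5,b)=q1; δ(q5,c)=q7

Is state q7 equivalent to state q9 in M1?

All states are reachable from the start state.
P0 = {q4,q5,q6,q9} | {q0,q1,q2,q3,q7,q8,q10}.
Refine {q4,q5,q6,q9} on symbol b: members go to different blocks, giving {q4,q5} and {q6,q9}.
On input a, block {q0,q1,q2,q3,q7,q8,q10} splits into {q0,q1,q7,q8} and {q2,q3,q10}.
Split {q0,q1,q7,q8} by δ(·,b) → {q0,q1} and {q7,q8}.
No further refinement is possible. Final partition (5 blocks): {q4,q5} | {q0,q1} | {q6,q9} | {q2,q3,q10} | {q7,q8}.
q7 and q9 end up in different blocks, so they are distinguishable. For instance, the string 'ε' is accepted from only q9.

No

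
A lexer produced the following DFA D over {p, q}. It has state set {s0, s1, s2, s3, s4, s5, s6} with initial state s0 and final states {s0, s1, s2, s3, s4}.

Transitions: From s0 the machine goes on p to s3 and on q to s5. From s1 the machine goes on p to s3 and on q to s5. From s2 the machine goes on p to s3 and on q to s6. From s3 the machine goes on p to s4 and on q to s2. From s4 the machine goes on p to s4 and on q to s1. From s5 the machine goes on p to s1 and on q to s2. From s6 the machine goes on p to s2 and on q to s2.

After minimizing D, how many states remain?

3

Every state is reachable, so we keep all 7.
Initial partition by acceptance: {s0,s1,s2,s3,s4} | {s5,s6}.
Refine {s0,s1,s2,s3,s4} on symbol q: members go to different blocks, giving {s0,s1,s2} and {s3,s4}.
The partition is now stable with 3 blocks: {s0,s1,s2} | {s5,s6} | {s3,s4}.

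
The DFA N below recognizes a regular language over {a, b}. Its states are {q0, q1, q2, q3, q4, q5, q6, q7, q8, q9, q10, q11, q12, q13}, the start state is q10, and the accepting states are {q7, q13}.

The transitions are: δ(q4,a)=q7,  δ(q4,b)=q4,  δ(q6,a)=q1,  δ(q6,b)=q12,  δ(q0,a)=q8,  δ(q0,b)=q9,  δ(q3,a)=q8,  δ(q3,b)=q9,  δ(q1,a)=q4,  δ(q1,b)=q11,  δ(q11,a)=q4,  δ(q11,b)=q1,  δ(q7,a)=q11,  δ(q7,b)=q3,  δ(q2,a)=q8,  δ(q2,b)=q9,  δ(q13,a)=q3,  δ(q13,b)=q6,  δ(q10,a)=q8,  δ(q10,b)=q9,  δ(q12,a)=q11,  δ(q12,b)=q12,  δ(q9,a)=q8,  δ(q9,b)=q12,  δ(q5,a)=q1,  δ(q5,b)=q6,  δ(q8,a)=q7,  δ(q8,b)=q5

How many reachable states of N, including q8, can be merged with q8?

1

States {q0,q2,q13} cannot be reached from the start state, so discard them.
Start with accepting vs non-accepting: {q7} | {q1,q3,q4,q5,q6,q8,q9,q10,q11,q12}.
Refine {q1,q3,q4,q5,q6,q8,q9,q10,q11,q12} on symbol a: members go to different blocks, giving {q1,q3,q5,q6,q9,q10,q11,q12} and {q4,q8}.
Split {q1,q3,q5,q6,q9,q10,q11,q12} by δ(·,a) → {q1,q3,q9,q10,q11} and {q5,q6,q12}.
On input b, block {q1,q3,q9,q10,q11} splits into {q1,q3,q10,q11} and {q9}.
Split {q1,q3,q10,q11} by δ(·,b) → {q1,q11} and {q3,q10}.
Split {q4,q8} by δ(·,b) → {q4} and {q8}.
No further refinement is possible. Final partition (7 blocks): {q7} | {q1,q11} | {q4} | {q5,q6,q12} | {q9} | {q3,q10} | {q8}.
The equivalence class containing q8 is {q8}, of size 1.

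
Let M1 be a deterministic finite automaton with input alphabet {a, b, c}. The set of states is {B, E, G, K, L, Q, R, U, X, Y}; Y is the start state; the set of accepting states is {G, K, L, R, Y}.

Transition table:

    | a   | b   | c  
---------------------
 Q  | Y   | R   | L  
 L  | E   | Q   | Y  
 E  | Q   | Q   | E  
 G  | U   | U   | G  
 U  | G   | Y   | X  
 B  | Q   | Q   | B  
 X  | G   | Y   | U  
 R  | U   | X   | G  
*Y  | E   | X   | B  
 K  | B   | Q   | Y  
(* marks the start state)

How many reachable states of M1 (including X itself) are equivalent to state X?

2

First remove the unreachable states {K}; 9 states remain.
Start with accepting vs non-accepting: {G,L,R,Y} | {B,E,Q,U,X}.
Refine {G,L,R,Y} on symbol c: members go to different blocks, giving {G,L,R} and {Y}.
On input c, block {G,L,R} splits into {G,R} and {L}.
On input a, block {B,E,Q,U,X} splits into {U,X} and {B,E} and {Q}.
The partition is now stable with 6 blocks: {G,R} | {U,X} | {Y} | {L} | {B,E} | {Q}.
The equivalence class containing X is {U,X}, of size 2.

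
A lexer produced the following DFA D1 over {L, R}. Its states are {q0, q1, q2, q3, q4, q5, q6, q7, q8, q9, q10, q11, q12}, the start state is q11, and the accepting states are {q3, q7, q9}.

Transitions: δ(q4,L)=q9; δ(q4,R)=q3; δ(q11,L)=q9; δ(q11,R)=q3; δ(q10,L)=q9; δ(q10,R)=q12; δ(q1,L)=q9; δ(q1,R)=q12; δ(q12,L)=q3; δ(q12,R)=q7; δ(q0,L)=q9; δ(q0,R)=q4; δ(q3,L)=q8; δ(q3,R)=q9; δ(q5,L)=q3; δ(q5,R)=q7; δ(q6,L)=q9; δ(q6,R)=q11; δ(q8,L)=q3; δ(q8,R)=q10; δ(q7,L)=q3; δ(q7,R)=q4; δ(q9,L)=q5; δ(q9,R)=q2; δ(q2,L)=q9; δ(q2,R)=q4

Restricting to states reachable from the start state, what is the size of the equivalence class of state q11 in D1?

2

Reachable states from the start: {q2,q3,q4,q5,q7,q8,q9,q10,q11,q12}. Unreachable: {q0,q1,q6} — drop them.
Start with accepting vs non-accepting: {q3,q7,q9} | {q2,q4,q5,q8,q10,q11,q12}.
On input L, block {q3,q7,q9} splits into {q3,q9} and {q7}.
Refine {q3,q9} on symbol R: members go to different blocks, giving {q3} and {q9}.
Split {q2,q4,q5,q8,q10,q11,q12} by δ(·,L) → {q2,q4,q10,q11} and {q5,q8,q12}.
On input R, block {q2,q4,q10,q11} splits into {q4,q11} and {q2} and {q10}.
On input R, block {q5,q8,q12} splits into {q5,q12} and {q8}.
Stable partition: {q3} | {q4,q11} | {q7} | {q9} | {q5,q12} | {q2} | {q10} | {q8} — 8 equivalence classes.
State q11 belongs to the block {q4,q11}, which has 2 states.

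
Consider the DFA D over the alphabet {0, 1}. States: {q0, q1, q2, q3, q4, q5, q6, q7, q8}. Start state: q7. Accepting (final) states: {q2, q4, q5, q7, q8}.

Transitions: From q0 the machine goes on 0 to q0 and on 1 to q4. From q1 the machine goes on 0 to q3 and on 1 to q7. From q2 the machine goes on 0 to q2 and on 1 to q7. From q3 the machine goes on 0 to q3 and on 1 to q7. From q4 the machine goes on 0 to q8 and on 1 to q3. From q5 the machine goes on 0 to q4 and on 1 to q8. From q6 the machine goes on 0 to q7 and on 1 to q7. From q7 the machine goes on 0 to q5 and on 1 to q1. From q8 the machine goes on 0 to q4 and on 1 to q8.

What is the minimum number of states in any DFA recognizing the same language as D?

3

States {q0,q2,q6} cannot be reached from the start state, so discard them.
P0 = {q4,q5,q7,q8} | {q1,q3}.
Split {q4,q5,q7,q8} by δ(·,1) → {q4,q7} and {q5,q8}.
Stable partition: {q4,q7} | {q1,q3} | {q5,q8} — 3 equivalence classes.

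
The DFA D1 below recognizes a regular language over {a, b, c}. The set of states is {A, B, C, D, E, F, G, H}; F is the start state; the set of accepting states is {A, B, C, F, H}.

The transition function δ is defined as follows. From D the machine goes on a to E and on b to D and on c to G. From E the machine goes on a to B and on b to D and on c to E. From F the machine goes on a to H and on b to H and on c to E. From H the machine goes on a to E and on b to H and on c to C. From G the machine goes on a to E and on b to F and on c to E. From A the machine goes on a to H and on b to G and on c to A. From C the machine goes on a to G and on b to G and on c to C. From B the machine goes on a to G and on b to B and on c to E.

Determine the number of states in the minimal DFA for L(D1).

7

Reachable states from the start: {B,C,D,E,F,G,H}. Unreachable: {A} — drop them.
P0 = {B,C,F,H} | {D,E,G}.
Refine {B,C,F,H} on symbol a: members go to different blocks, giving {B,C,H} and {F}.
On input b, block {B,C,H} splits into {B,H} and {C}.
Split {B,H} by δ(·,c) → {B} and {H}.
Refine {D,E,G} on symbol a: members go to different blocks, giving {D,G} and {E}.
Split {D,G} by δ(·,b) → {D} and {G}.
No further refinement is possible. Final partition (7 blocks): {B} | {D} | {F} | {C} | {H} | {E} | {G}.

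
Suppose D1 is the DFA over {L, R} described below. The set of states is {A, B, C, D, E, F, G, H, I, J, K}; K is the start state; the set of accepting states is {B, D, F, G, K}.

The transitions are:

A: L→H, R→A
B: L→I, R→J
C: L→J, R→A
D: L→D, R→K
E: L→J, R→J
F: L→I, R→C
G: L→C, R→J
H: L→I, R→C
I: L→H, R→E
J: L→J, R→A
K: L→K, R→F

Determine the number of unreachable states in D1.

No path from K leads to B, D, G; the other 8 states are all reachable.

3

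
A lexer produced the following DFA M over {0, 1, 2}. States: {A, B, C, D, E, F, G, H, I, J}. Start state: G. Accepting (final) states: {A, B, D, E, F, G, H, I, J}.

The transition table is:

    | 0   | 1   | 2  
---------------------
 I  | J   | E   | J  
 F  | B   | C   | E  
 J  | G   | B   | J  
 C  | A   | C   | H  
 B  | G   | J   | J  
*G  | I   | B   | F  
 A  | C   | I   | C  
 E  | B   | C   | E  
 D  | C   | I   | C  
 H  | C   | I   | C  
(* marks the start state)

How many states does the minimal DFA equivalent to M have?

First remove the unreachable states {D}; 9 states remain.
Initial partition by acceptance: {A,B,E,F,G,H,I,J} | {C}.
Refine {A,B,E,F,G,H,I,J} on symbol 0: members go to different blocks, giving {B,E,F,G,I,J} and {A,H}.
Split {B,E,F,G,I,J} by δ(·,1) → {B,G,I,J} and {E,F}.
Refine {B,G,I,J} on symbol 1: members go to different blocks, giving {B,G,J} and {I}.
Refine {B,G,J} on symbol 0: members go to different blocks, giving {B,J} and {G}.
Stable partition: {B,J} | {C} | {A,H} | {E,F} | {I} | {G} — 6 equivalence classes.

6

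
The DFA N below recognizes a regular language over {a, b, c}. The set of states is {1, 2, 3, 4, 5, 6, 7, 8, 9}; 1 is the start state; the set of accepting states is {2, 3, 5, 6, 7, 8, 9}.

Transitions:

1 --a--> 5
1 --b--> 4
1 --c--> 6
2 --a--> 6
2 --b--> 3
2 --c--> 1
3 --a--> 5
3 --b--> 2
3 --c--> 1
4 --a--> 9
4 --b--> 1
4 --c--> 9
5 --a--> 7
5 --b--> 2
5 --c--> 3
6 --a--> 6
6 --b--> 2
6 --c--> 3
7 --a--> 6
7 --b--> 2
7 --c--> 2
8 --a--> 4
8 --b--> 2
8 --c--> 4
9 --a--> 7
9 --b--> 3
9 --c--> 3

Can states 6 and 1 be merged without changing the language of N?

Reachable states from the start: {1,2,3,4,5,6,7,9}. Unreachable: {8} — drop them.
Initial partition by acceptance: {2,3,5,6,7,9} | {1,4}.
On input c, block {2,3,5,6,7,9} splits into {5,6,7,9} and {2,3}.
No further refinement is possible. Final partition (3 blocks): {5,6,7,9} | {1,4} | {2,3}.
6 and 1 end up in different blocks, so they are distinguishable. For instance, the string 'ε' is accepted from only 6.

No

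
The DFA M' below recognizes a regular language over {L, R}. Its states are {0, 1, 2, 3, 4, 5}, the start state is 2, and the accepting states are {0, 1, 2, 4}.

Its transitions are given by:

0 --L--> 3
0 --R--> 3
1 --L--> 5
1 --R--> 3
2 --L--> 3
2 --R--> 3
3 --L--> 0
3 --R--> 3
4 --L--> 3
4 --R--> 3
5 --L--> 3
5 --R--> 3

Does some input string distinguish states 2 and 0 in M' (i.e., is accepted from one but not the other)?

First remove the unreachable states {1,4,5}; 3 states remain.
P0 = {0,2} | {3}.
No further refinement is possible. Final partition (2 blocks): {0,2} | {3}.
2 and 0 lie in the same block of the stable partition, so they are equivalent — no string distinguishes them.

No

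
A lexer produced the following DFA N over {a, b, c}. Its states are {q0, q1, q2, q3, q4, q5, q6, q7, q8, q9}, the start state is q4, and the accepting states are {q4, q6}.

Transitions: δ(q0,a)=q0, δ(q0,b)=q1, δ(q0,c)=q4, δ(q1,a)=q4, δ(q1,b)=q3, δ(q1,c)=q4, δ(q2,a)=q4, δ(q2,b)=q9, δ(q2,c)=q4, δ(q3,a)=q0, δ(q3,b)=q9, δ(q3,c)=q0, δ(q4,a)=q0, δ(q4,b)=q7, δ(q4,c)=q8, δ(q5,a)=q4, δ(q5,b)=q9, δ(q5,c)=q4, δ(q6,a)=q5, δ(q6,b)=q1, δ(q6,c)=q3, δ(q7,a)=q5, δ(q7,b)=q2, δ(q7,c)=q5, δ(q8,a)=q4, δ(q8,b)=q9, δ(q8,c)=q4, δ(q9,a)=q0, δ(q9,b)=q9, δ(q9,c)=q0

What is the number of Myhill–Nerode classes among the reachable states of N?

5

States {q6} cannot be reached from the start state, so discard them.
Initial partition by acceptance: {q4} | {q0,q1,q2,q3,q5,q7,q8,q9}.
Split {q0,q1,q2,q3,q5,q7,q8,q9} by δ(·,a) → {q0,q3,q7,q9} and {q1,q2,q5,q8}.
Refine {q0,q3,q7,q9} on symbol a: members go to different blocks, giving {q0,q3,q9} and {q7}.
Refine {q0,q3,q9} on symbol b: members go to different blocks, giving {q3,q9} and {q0}.
Stable partition: {q4} | {q3,q9} | {q1,q2,q5,q8} | {q7} | {q0} — 5 equivalence classes.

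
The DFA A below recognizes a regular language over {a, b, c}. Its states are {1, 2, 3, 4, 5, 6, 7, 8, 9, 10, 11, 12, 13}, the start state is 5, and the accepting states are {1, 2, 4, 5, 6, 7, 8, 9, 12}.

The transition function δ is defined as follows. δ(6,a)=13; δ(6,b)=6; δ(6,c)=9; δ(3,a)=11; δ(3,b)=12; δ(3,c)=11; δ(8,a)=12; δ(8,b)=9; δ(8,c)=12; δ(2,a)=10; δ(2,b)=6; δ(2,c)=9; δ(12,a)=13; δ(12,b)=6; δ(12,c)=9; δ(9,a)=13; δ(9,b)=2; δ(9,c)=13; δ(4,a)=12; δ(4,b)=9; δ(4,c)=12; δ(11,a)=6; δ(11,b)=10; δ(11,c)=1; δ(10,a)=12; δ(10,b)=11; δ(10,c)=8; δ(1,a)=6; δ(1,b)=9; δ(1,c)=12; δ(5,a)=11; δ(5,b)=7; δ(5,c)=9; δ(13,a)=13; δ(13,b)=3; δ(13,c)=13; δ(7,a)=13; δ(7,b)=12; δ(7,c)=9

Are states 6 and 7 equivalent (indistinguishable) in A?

First remove the unreachable states {4}; 12 states remain.
Start with accepting vs non-accepting: {1,2,5,6,7,8,9,12} | {3,10,11,13}.
On input a, block {1,2,5,6,7,8,9,12} splits into {2,5,6,7,9,12} and {1,8}.
Split {2,5,6,7,9,12} by δ(·,c) → {2,5,6,7,12} and {9}.
Refine {3,10,11,13} on symbol a: members go to different blocks, giving {3,13} and {10,11}.
Refine {2,5,6,7,12} on symbol a: members go to different blocks, giving {6,7,12} and {2,5}.
Split {3,13} by δ(·,a) → {3} and {13}.
Stable partition: {6,7,12} | {3} | {1,8} | {9} | {10,11} | {2,5} | {13} — 7 equivalence classes.
6 and 7 lie in the same block of the stable partition, so they are equivalent — no string distinguishes them.

Yes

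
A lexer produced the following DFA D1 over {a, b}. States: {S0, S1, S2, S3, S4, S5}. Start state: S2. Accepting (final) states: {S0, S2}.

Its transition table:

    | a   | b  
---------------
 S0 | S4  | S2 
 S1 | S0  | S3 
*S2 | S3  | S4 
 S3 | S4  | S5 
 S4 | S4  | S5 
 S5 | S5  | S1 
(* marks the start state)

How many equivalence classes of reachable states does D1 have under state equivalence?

All states are reachable from the start state.
Initial partition by acceptance: {S0,S2} | {S1,S3,S4,S5}.
On input b, block {S0,S2} splits into {S0} and {S2}.
Refine {S1,S3,S4,S5} on symbol a: members go to different blocks, giving {S3,S4,S5} and {S1}.
Split {S3,S4,S5} by δ(·,b) → {S3,S4} and {S5}.
No further refinement is possible. Final partition (5 blocks): {S0} | {S3,S4} | {S2} | {S1} | {S5}.

5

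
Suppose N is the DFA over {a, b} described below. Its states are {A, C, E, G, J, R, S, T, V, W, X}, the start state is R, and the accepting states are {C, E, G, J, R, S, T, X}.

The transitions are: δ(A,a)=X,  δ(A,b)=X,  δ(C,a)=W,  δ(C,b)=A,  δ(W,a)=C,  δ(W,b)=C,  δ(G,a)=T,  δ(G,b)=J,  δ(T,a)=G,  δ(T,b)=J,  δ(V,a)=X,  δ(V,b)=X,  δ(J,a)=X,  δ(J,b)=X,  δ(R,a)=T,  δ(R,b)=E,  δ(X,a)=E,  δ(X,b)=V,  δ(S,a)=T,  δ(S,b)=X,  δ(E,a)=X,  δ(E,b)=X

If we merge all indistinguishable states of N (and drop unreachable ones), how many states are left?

First remove the unreachable states {A,C,S,W}; 7 states remain.
P0 = {E,G,J,R,T,X} | {V}.
Split {E,G,J,R,T,X} by δ(·,b) → {E,G,J,R,T} and {X}.
On input a, block {E,G,J,R,T} splits into {G,R,T} and {E,J}.
Stable partition: {G,R,T} | {V} | {X} | {E,J} — 4 equivalence classes.

4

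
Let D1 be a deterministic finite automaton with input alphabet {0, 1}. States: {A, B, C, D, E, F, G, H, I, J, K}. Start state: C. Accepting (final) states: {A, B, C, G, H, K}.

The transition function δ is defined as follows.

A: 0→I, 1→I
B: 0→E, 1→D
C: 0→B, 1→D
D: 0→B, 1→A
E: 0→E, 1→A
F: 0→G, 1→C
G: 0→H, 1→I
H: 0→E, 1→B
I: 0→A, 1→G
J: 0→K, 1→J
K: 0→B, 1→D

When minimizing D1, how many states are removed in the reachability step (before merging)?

3

No path from C leads to F, J, K; the other 8 states are all reachable.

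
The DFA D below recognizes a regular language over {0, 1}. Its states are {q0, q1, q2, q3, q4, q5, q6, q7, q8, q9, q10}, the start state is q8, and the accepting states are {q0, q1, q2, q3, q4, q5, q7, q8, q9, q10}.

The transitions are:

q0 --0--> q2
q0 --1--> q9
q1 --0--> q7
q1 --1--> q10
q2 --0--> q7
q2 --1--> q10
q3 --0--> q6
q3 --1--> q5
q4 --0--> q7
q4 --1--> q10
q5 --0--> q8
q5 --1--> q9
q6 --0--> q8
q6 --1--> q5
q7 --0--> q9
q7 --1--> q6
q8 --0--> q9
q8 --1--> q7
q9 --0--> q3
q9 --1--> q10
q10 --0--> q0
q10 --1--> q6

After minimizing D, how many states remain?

9

Reachable states from the start: {q0,q2,q3,q5,q6,q7,q8,q9,q10}. Unreachable: {q1,q4} — drop them.
Start with accepting vs non-accepting: {q0,q2,q3,q5,q7,q8,q9,q10} | {q6}.
On input 0, block {q0,q2,q3,q5,q7,q8,q9,q10} splits into {q0,q2,q5,q7,q8,q9,q10} and {q3}.
Refine {q0,q2,q5,q7,q8,q9,q10} on symbol 0: members go to different blocks, giving {q0,q2,q5,q7,q8,q10} and {q9}.
Split {q0,q2,q5,q7,q8,q10} by δ(·,0) → {q0,q2,q5,q10} and {q7,q8}.
Refine {q0,q2,q5,q10} on symbol 0: members go to different blocks, giving {q0,q10} and {q2,q5}.
Refine {q0,q10} on symbol 0: members go to different blocks, giving {q0} and {q10}.
Refine {q7,q8} on symbol 1: members go to different blocks, giving {q7} and {q8}.
Split {q2,q5} by δ(·,0) → {q2} and {q5}.
The partition is now stable with 9 blocks: {q0} | {q6} | {q3} | {q9} | {q7} | {q2} | {q10} | {q8} | {q5}.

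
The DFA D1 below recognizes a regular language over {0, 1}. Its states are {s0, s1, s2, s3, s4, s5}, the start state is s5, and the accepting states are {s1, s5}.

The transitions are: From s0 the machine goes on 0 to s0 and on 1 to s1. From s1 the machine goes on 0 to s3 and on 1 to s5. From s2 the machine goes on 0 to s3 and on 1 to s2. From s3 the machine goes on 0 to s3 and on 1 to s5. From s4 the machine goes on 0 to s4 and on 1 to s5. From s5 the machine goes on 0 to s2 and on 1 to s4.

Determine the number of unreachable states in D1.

2

Starting at s5 and following transitions, the reachable set is {s2, s3, s4, s5}. That leaves s0, s1 unreachable — 2 in total.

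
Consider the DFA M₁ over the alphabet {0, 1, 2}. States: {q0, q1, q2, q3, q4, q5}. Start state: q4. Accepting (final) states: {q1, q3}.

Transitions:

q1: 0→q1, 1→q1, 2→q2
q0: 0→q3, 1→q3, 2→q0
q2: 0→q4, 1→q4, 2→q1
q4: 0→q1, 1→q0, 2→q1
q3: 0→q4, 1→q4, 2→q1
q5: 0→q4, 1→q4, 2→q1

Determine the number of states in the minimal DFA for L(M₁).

States {q5} cannot be reached from the start state, so discard them.
Start with accepting vs non-accepting: {q1,q3} | {q0,q2,q4}.
Split {q1,q3} by δ(·,0) → {q1} and {q3}.
On input 0, block {q0,q2,q4} splits into {q0} and {q2} and {q4}.
The partition is now stable with 5 blocks: {q1} | {q0} | {q3} | {q2} | {q4}.

5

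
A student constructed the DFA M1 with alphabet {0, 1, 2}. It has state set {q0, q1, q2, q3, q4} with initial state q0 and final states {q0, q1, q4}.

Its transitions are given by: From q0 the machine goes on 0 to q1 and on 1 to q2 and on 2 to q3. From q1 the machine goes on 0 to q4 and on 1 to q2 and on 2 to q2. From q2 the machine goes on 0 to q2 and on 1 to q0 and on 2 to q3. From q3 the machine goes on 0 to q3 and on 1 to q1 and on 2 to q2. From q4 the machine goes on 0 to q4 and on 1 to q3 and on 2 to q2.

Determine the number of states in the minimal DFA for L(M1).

Every state is reachable, so we keep all 5.
P0 = {q0,q1,q4} | {q2,q3}.
Stable partition: {q0,q1,q4} | {q2,q3} — 2 equivalence classes.

2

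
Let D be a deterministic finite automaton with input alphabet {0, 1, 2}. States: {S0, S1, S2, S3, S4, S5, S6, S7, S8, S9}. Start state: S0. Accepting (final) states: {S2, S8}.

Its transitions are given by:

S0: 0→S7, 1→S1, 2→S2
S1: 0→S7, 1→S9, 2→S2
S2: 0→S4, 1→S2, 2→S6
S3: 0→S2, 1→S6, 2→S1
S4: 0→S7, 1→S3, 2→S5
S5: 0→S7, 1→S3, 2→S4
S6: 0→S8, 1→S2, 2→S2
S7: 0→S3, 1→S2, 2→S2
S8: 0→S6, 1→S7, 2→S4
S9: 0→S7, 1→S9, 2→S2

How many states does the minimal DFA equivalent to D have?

7

All states are reachable from the start state.
P0 = {S2,S8} | {S0,S1,S3,S4,S5,S6,S7,S9}.
Split {S2,S8} by δ(·,1) → {S2} and {S8}.
On input 0, block {S0,S1,S3,S4,S5,S6,S7,S9} splits into {S0,S1,S4,S5,S7,S9} and {S3} and {S6}.
Refine {S0,S1,S4,S5,S7,S9} on symbol 0: members go to different blocks, giving {S0,S1,S4,S5,S9} and {S7}.
Refine {S0,S1,S4,S5,S9} on symbol 1: members go to different blocks, giving {S0,S1,S9} and {S4,S5}.
Stable partition: {S2} | {S0,S1,S9} | {S8} | {S3} | {S6} | {S7} | {S4,S5} — 7 equivalence classes.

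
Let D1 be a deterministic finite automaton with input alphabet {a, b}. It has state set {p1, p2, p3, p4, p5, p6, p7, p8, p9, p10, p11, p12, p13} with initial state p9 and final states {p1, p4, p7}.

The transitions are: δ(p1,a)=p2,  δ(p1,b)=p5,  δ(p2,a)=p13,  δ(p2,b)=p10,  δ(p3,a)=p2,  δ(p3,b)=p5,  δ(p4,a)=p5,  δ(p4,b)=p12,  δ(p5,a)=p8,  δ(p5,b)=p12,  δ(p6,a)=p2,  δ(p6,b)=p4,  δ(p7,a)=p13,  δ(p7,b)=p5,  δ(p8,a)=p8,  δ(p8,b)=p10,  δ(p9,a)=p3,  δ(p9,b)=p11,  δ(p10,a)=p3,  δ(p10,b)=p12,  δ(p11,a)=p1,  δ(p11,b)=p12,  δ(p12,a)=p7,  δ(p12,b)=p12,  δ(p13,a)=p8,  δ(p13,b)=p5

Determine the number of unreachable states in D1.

2

No path from p9 leads to p4, p6; the other 11 states are all reachable.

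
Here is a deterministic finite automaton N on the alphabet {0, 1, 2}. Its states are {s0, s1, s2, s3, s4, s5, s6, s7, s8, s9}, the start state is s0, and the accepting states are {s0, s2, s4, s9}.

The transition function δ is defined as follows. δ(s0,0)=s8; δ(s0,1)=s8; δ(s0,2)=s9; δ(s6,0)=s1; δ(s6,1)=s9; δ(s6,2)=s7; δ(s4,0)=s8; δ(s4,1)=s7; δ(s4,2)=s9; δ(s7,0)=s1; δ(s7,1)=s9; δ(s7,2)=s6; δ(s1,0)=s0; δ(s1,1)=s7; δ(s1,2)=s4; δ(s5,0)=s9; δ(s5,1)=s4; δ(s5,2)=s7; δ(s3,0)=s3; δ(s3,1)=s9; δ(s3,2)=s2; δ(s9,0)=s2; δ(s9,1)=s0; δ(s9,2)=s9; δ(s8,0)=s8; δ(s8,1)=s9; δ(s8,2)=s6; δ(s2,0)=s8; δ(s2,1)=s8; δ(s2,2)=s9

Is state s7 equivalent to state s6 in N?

Reachable states from the start: {s0,s1,s2,s4,s6,s7,s8,s9}. Unreachable: {s3,s5} — drop them.
Initial partition by acceptance: {s0,s2,s4,s9} | {s1,s6,s7,s8}.
On input 0, block {s0,s2,s4,s9} splits into {s0,s2,s4} and {s9}.
Split {s1,s6,s7,s8} by δ(·,0) → {s6,s7,s8} and {s1}.
On input 0, block {s6,s7,s8} splits into {s6,s7} and {s8}.
On input 1, block {s0,s2,s4} splits into {s0,s2} and {s4}.
Stable partition: {s0,s2} | {s6,s7} | {s9} | {s1} | {s8} | {s4} — 6 equivalence classes.
s7 and s6 lie in the same block of the stable partition, so they are equivalent — no string distinguishes them.

Yes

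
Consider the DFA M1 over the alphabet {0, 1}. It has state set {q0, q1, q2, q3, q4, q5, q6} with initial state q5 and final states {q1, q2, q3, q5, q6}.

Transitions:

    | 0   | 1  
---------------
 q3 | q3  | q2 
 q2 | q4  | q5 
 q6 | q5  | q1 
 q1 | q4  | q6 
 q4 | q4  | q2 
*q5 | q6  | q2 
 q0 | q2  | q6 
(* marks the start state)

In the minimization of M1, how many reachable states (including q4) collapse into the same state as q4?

1

First remove the unreachable states {q0,q3}; 5 states remain.
Initial partition by acceptance: {q1,q2,q5,q6} | {q4}.
On input 0, block {q1,q2,q5,q6} splits into {q1,q2} and {q5,q6}.
No further refinement is possible. Final partition (3 blocks): {q1,q2} | {q4} | {q5,q6}.
State q4 belongs to the block {q4}, which has 1 states.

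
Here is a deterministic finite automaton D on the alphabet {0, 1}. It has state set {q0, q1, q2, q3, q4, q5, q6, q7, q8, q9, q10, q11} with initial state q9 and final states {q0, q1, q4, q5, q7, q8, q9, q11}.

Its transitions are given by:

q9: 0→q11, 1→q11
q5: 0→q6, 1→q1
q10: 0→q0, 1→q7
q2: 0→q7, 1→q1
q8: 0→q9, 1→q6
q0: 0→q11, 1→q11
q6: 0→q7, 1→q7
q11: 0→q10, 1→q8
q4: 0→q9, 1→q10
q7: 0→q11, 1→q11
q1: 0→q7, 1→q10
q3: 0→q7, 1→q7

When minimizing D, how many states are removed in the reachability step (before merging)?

Starting at q9 and following transitions, the reachable set is {q0, q6, q7, q8, q9, q10, q11}. That leaves q1, q2, q3, q4, q5 unreachable — 5 in total.

5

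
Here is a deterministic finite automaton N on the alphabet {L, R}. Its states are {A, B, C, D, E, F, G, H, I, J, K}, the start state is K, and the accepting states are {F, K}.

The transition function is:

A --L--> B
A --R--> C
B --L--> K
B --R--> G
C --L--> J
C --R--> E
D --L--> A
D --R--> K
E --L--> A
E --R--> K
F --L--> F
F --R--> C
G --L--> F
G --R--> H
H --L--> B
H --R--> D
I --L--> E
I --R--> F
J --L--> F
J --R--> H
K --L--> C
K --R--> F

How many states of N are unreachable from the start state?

No path from K leads to I; the other 10 states are all reachable.

1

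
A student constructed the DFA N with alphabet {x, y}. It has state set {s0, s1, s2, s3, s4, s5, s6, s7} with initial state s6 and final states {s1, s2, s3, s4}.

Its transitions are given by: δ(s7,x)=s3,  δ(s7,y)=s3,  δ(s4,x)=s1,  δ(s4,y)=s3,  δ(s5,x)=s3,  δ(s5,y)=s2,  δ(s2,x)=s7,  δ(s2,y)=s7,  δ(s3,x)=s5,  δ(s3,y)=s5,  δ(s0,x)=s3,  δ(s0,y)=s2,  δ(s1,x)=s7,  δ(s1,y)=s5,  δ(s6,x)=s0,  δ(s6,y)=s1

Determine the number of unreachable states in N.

No path from s6 leads to s4; the other 7 states are all reachable.

1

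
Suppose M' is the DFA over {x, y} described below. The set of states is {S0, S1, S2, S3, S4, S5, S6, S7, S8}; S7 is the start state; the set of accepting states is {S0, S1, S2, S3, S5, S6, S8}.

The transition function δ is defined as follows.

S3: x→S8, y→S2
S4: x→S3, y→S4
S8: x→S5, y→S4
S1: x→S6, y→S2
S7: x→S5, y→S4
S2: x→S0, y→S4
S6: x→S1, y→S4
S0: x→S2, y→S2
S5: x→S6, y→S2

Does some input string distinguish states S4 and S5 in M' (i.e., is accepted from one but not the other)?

Every state is reachable, so we keep all 9.
Initial partition by acceptance: {S0,S1,S2,S3,S5,S6,S8} | {S4,S7}.
Split {S0,S1,S2,S3,S5,S6,S8} by δ(·,y) → {S0,S1,S3,S5} and {S2,S6,S8}.
No further refinement is possible. Final partition (3 blocks): {S0,S1,S3,S5} | {S4,S7} | {S2,S6,S8}.
S4 and S5 end up in different blocks, so they are distinguishable. For instance, the string 'ε' is accepted from only S5.

Yes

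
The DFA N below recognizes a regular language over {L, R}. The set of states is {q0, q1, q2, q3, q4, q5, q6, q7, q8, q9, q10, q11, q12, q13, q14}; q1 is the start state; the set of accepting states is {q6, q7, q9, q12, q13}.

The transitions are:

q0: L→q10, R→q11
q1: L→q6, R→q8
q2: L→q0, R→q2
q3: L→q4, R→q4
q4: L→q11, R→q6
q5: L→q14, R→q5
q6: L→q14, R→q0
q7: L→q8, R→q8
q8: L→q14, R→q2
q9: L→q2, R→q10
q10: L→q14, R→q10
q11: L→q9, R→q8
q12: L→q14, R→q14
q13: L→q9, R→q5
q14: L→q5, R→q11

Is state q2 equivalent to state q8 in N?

First remove the unreachable states {q3,q4,q7,q12,q13}; 10 states remain.
Initial partition by acceptance: {q6,q9} | {q0,q1,q2,q5,q8,q10,q11,q14}.
On input L, block {q0,q1,q2,q5,q8,q10,q11,q14} splits into {q0,q2,q5,q8,q10,q14} and {q1,q11}.
On input R, block {q0,q2,q5,q8,q10,q14} splits into {q2,q5,q8,q10} and {q0,q14}.
Split {q6,q9} by δ(·,L) → {q6} and {q9}.
Refine {q1,q11} on symbol L: members go to different blocks, giving {q1} and {q11}.
The partition is now stable with 6 blocks: {q6} | {q2,q5,q8,q10} | {q1} | {q0,q14} | {q9} | {q11}.
q2 and q8 lie in the same block of the stable partition, so they are equivalent — no string distinguishes them.

Yes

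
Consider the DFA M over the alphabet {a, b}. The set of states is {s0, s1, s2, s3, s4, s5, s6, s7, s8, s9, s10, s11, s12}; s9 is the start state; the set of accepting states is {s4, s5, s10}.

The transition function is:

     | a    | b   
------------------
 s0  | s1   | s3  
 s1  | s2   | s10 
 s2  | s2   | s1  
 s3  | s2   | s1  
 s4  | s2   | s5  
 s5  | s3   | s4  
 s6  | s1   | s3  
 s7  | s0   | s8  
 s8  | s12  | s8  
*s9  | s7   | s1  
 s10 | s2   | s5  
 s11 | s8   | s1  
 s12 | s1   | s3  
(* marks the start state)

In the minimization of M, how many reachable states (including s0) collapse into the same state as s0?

2

First remove the unreachable states {s6,s11}; 11 states remain.
P0 = {s4,s5,s10} | {s0,s1,s2,s3,s7,s8,s9,s12}.
Split {s0,s1,s2,s3,s7,s8,s9,s12} by δ(·,b) → {s0,s2,s3,s7,s8,s9,s12} and {s1}.
On input a, block {s0,s2,s3,s7,s8,s9,s12} splits into {s2,s3,s7,s8,s9} and {s0,s12}.
Split {s2,s3,s7,s8,s9} by δ(·,a) → {s2,s3,s9} and {s7,s8}.
Split {s2,s3,s9} by δ(·,a) → {s2,s3} and {s9}.
No further refinement is possible. Final partition (6 blocks): {s4,s5,s10} | {s2,s3} | {s1} | {s0,s12} | {s7,s8} | {s9}.
The equivalence class containing s0 is {s0,s12}, of size 2.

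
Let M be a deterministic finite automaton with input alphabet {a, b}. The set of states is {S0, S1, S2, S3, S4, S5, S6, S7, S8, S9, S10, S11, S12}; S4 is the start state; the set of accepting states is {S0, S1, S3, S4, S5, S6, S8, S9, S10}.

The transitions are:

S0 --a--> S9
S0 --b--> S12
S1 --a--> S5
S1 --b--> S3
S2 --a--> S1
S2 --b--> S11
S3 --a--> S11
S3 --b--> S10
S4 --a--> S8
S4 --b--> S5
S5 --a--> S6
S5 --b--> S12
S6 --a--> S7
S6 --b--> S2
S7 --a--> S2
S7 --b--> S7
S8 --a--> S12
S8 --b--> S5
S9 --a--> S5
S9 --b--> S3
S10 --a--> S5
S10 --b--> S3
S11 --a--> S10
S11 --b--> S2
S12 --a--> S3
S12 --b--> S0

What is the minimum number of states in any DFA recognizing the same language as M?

All states are reachable from the start state.
P0 = {S0,S1,S3,S4,S5,S6,S8,S9,S10} | {S2,S7,S11,S12}.
Split {S0,S1,S3,S4,S5,S6,S8,S9,S10} by δ(·,a) → {S0,S1,S4,S5,S9,S10} and {S3,S6,S8}.
Refine {S0,S1,S4,S5,S9,S10} on symbol a: members go to different blocks, giving {S0,S1,S9,S10} and {S4,S5}.
Refine {S0,S1,S9,S10} on symbol a: members go to different blocks, giving {S1,S9,S10} and {S0}.
On input a, block {S2,S7,S11,S12} splits into {S2,S11} and {S7} and {S12}.
On input a, block {S3,S6,S8} splits into {S3} and {S6} and {S8}.
Refine {S4,S5} on symbol a: members go to different blocks, giving {S4} and {S5}.
The partition is now stable with 10 blocks: {S1,S9,S10} | {S2,S11} | {S3} | {S4} | {S0} | {S7} | {S12} | {S6} | {S8} | {S5}.

10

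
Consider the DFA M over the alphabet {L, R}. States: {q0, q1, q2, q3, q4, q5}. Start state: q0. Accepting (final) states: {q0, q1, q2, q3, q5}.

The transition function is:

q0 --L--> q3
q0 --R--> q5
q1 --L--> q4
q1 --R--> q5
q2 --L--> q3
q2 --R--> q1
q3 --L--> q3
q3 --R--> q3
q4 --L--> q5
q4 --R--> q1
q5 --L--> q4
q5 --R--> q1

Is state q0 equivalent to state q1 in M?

No

Reachable states from the start: {q0,q1,q3,q4,q5}. Unreachable: {q2} — drop them.
Initial partition by acceptance: {q0,q1,q3,q5} | {q4}.
On input L, block {q0,q1,q3,q5} splits into {q0,q3} and {q1,q5}.
Split {q0,q3} by δ(·,R) → {q0} and {q3}.
No further refinement is possible. Final partition (4 blocks): {q0} | {q4} | {q1,q5} | {q3}.
q0 and q1 end up in different blocks, so they are distinguishable. For instance, the string 'L' is accepted from only q0.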